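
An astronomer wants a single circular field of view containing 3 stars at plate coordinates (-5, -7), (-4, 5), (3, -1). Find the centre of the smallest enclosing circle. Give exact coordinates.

(-19/6, -10/9)

Call the three points A, B, C in the order given.
Side lengths²: AB² = 145, AC² = 100, BC² = 85.
Since AB² = 145 < 100 + 85 = 185, the triangle is acute, so the smallest enclosing circle is the circumcircle.
Circumcentre = (-19/6, -10/9), r² = 12325/324.
Centre = (-19/6, -10/9).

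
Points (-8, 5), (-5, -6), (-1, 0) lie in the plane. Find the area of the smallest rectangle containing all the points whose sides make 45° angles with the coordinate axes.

70

In coordinates u = x + y, v = x − y the rectangle is axis-aligned; the map (x,y)→(u,v) scales areas by 2.
u-values: -3, -11, -1; range = -1 − (-11) = 10.
v-values: -13, 1, -1; range = 1 − (-13) = 14.
Area = (10 × 14) / 2 = 70.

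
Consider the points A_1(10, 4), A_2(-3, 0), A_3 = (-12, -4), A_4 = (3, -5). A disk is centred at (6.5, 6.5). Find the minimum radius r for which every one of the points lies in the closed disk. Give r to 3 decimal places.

21.272

The required radius is the distance from (6.5, 6.5) to the farthest point.
Squared distances: 18.5, 132.5, 452.5, 144.5.
Maximum is 452.5, attained at A_3.
r = √(452.5) ≈ 21.272.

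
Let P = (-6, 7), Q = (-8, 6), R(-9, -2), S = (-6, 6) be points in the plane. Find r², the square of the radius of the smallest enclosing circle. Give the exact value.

The minimum enclosing circle of a finite set is fixed by two of the points (as a diameter) or three (as a circumcircle).
The farthest pair is P–R with squared distance 90. The circle on this segment as diameter has centre (-7.5, 2.5) and r² = 90/4 = 22.5.
Check Q: distance² to centre = 12.5 ≤ 22.5, so it lies inside.
All remaining points lie in this disk, and no smaller disk contains both endpoints, so this is the minimum enclosing circle.

22.5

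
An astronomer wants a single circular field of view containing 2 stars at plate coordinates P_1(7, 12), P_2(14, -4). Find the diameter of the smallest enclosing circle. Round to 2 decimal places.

The smallest circle enclosing two points has them as diameter endpoints.
Centre = midpoint = (10.5, 4); r² = |P_1P_2|²/4 = 305/4 = 76.25.
Diameter = 2r = 2√(76.25) ≈ 17.46.

17.46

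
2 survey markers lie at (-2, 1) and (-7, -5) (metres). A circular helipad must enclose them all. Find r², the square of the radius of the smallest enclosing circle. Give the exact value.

The smallest circle enclosing two points has them as diameter endpoints.
Centre = midpoint = (-4.5, -2); r² = |(-2, 1)−(-7, -5)|²/4 = 61/4 = 15.25.

15.25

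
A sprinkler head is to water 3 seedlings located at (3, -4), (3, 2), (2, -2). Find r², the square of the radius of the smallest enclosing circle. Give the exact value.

9

Call the three points A, B, C in the order given.
Side lengths²: AB² = 36, AC² = 5, BC² = 17.
Since AB² = 36 ≥ 17 + 5 = 22, the angle opposite AB is not acute, so the smallest enclosing circle has AB as diameter.
Centre = midpoint of AB = (3, -1), r² = 36/4 = 9.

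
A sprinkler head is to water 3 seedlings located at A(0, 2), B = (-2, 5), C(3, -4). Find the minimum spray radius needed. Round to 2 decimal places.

Side lengths²: AB² = 13, AC² = 45, BC² = 106.
Since BC² = 106 ≥ 45 + 13 = 58, the angle opposite BC is not acute, so the smallest enclosing circle has BC as diameter.
Centre = midpoint of BC = (0.5, 0.5), r² = 106/4 = 26.5.
r = √(26.5) ≈ 5.15.

5.15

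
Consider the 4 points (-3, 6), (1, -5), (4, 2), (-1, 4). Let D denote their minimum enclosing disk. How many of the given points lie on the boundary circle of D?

2

A smallest enclosing disk is always determined by at most three of the input points on its boundary.
The farthest pair is (-3, 6)–(1, -5) with squared distance 137. The circle on this segment as diameter has centre (-1, 0.5) and r² = 137/4 = 34.25.
Check (4, 2): distance² to centre = 27.25 ≤ 34.25, so it lies inside.
All remaining points lie in this disk, and no smaller disk contains both endpoints, so this is the minimum enclosing circle.
The points at distance exactly r from the centre are (-3, 6), (1, -5) — 2 points.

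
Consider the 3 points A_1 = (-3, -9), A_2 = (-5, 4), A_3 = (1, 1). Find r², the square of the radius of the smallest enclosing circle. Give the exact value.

43.25

Side lengths²: A_1A_2² = 173, A_1A_3² = 116, A_2A_3² = 45.
Since A_1A_2² = 173 ≥ 116 + 45 = 161, the angle opposite A_1A_2 is not acute, so the smallest enclosing circle has A_1A_2 as diameter.
Centre = midpoint of A_1A_2 = (-4, -2.5), r² = 173/4 = 43.25.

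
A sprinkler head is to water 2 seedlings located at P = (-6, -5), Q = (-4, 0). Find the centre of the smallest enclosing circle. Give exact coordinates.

The smallest circle enclosing two points has them as diameter endpoints.
Centre = midpoint = (-5, -2.5); r² = |PQ|²/4 = 29/4 = 7.25.
Centre = (-5, -2.5).

(-5, -2.5)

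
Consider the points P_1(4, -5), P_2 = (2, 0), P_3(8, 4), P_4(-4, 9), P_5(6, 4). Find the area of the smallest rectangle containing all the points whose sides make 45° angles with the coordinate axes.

In coordinates u = x + y, v = x − y the rectangle is axis-aligned; the map (x,y)→(u,v) scales areas by 2.
u-values: -1, 2, 12, 5, 10; range = 12 − (-1) = 13.
v-values: 9, 2, 4, -13, 2; range = 9 − (-13) = 22.
Area = (13 × 22) / 2 = 143.

143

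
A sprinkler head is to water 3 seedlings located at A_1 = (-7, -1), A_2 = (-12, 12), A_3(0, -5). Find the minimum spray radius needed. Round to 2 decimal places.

Side lengths²: A_1A_2² = 194, A_1A_3² = 65, A_2A_3² = 433.
Since A_2A_3² = 433 ≥ 194 + 65 = 259, the angle opposite A_2A_3 is not acute, so the smallest enclosing circle has A_2A_3 as diameter.
Centre = midpoint of A_2A_3 = (-6, 3.5), r² = 433/4 = 108.25.
r = √(108.25) ≈ 10.40.

10.40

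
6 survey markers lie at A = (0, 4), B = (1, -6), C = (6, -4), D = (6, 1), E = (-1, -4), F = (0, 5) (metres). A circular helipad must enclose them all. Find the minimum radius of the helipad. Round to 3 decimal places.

5.644

The minimum enclosing circle is determined by three boundary points: B, C, F.
Their circumcentre is (63/38, -15/38) with r² = 22997/722.
The farthest remaining point A is at distance² 15929/722 ≤ 22997/722.
r = √(22997/722) ≈ 5.644.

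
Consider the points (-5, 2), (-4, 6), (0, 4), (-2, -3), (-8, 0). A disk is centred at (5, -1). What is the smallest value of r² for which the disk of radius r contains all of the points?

The required radius is the distance from (5, -1) to the farthest point.
Squared distances: 109, 130, 50, 53, 170.
Maximum is 170, attained at (-8, 0).

170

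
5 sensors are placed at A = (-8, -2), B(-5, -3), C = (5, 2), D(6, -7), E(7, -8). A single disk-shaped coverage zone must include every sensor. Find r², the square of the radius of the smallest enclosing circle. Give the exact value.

A smallest enclosing disk is always determined by at most three of the input points on its boundary.
The minimum enclosing circle is determined by three boundary points: A, C, E.
Their circumcentre is (-9/46, -195/46) with r² = 69745/1058.
The farthest remaining point D is at distance² 48677/1058 ≤ 69745/1058.

69745/1058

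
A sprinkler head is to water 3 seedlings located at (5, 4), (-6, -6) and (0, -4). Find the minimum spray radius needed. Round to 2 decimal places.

7.43

Call the three points A, B, C in the order given.
Side lengths²: AB² = 221, AC² = 89, BC² = 40.
Since AB² = 221 ≥ 89 + 40 = 129, the angle opposite AB is not acute, so the smallest enclosing circle has AB as diameter.
Centre = midpoint of AB = (-0.5, -1), r² = 221/4 = 55.25.
r = √(55.25) ≈ 7.43.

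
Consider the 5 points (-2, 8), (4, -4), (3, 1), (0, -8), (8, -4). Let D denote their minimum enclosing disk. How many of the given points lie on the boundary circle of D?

By Welzl's lemma the MEC is supported by two points (diametrically opposite) or three points (on a circumcircle).
The minimum enclosing circle is determined by three boundary points: (-2, 8), (0, -8), (8, -4).
Their circumcentre is (15/17, 4/17) with r² = 19825/289.
The farthest remaining point (4, -4) is at distance² 7993/289 ≤ 19825/289.
The points at distance exactly r from the centre are (-2, 8), (0, -8), (8, -4) — 3 points.

3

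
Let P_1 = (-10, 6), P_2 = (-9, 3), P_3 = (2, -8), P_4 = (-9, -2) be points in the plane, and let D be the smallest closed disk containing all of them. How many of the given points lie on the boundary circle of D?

By Welzl's lemma the MEC is supported by two points (diametrically opposite) or three points (on a circumcircle).
The farthest pair is P_1–P_3 with squared distance 340. The circle on this segment as diameter has centre (-4, -1) and r² = 340/4 = 85.
Check P_2: distance² to centre = 41 ≤ 85, so it lies inside.
All remaining points lie in this disk, and no smaller disk contains both endpoints, so this is the minimum enclosing circle.
The points at distance exactly r from the centre are P_1, P_3 — 2 points.

2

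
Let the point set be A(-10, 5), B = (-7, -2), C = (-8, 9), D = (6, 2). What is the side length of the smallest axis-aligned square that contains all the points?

The bounding box has width 16 and height 11.
An axis-aligned square enclosing the set must have side ≥ max(width, height).
So the minimum side is max(16, 11) = 16.

16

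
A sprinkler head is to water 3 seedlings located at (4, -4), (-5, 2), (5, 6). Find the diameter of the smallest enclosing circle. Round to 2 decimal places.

Call the three points A, B, C in the order given.
Side lengths²: AB² = 117, AC² = 101, BC² = 116.
Since AB² = 117 < 116 + 101 = 217, the triangle is acute, so the smallest enclosing circle is the circumcircle.
Circumcentre = (1.0625, 1.34375), r² = 37.1845703125.
Diameter = 2r = 2√(37.1845703125) ≈ 12.20.

12.20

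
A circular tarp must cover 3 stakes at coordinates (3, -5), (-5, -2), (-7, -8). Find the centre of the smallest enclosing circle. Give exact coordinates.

(-37/18, -341/54)

Call the three points A, B, C in the order given.
Side lengths²: AB² = 73, AC² = 109, BC² = 40.
Since AC² = 109 < 73 + 40 = 113, the triangle is acute, so the smallest enclosing circle is the circumcircle.
Circumcentre = (-37/18, -341/54), r² = 39785/1458.
Centre = (-37/18, -341/54).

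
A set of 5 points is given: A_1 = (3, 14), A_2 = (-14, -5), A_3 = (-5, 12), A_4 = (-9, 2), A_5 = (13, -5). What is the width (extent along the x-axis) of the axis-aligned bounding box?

max x = 13, min x = -14, so width = 27.

27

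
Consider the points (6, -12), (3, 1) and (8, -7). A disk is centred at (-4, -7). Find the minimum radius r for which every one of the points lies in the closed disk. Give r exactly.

The required radius is the distance from (-4, -7) to the farthest point.
Squared distances: 125, 113, 144.
Maximum is 144, attained at (8, -7).
r = √144 = 12.

12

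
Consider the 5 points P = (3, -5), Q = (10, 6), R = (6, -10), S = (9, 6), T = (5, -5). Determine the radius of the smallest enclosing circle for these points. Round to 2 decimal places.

A smallest enclosing disk is always determined by at most three of the input points on its boundary.
The farthest pair is Q–R with squared distance 272. The circle on this segment as diameter has centre (8, -2) and r² = 272/4 = 68.
Check P: distance² to centre = 34 ≤ 68, so it lies inside.
All remaining points lie in this disk, and no smaller disk contains both endpoints, so this is the minimum enclosing circle.
r = √68 ≈ 8.25.

8.25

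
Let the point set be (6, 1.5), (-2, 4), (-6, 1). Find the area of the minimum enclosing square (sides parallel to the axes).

144

The bounding box has width 12 and height 3.
An axis-aligned square enclosing the set must have side ≥ max(width, height).
So the minimum side is max(12, 3) = 12.
Area = 12² = 144.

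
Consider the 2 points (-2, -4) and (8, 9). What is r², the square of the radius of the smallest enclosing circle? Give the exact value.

67.25

The smallest circle enclosing two points has them as diameter endpoints.
Centre = midpoint = (3, 2.5); r² = |(-2, -4)−(8, 9)|²/4 = 269/4 = 67.25.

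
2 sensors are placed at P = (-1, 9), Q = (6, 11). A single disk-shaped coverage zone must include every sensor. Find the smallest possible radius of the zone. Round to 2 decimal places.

3.64

The smallest circle enclosing two points has them as diameter endpoints.
Centre = midpoint = (2.5, 10); r² = |PQ|²/4 = 53/4 = 13.25.
r = √(13.25) ≈ 3.64.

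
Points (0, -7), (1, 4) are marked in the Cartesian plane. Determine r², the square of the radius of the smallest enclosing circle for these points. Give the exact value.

30.5

The smallest circle enclosing two points has them as diameter endpoints.
Centre = midpoint = (0.5, -1.5); r² = |(0, -7)−(1, 4)|²/4 = 122/4 = 30.5.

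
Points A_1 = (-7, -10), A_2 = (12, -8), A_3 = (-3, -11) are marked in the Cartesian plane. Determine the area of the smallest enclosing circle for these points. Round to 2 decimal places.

286.67

Side lengths²: A_1A_2² = 365, A_1A_3² = 17, A_2A_3² = 234.
Since A_1A_2² = 365 ≥ 234 + 17 = 251, the angle opposite A_1A_2 is not acute, so the smallest enclosing circle has A_1A_2 as diameter.
Centre = midpoint of A_1A_2 = (2.5, -9), r² = 365/4 = 91.25.
Area = π·r² = π·91.25 ≈ 286.67.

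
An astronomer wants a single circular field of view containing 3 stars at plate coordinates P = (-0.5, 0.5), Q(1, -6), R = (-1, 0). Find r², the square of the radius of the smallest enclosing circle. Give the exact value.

11.125

Side lengths²: PQ² = 44.5, PR² = 0.5, QR² = 40.
Since PQ² = 44.5 ≥ 40 + 0.5 = 40.5, the angle opposite PQ is not acute, so the smallest enclosing circle has PQ as diameter.
Centre = midpoint of PQ = (0.25, -2.75), r² = 44.5/4 = 11.125.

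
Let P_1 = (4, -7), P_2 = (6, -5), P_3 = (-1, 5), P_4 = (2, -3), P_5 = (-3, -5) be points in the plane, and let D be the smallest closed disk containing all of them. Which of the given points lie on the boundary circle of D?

P_1, P_3

The minimum enclosing circle of a finite set is fixed by two of the points (as a diameter) or three (as a circumcircle).
The farthest pair is P_1–P_3 with squared distance 169. The circle on this segment as diameter has centre (1.5, -1) and r² = 169/4 = 42.25.
Check P_2: distance² to centre = 36.25 ≤ 42.25, so it lies inside.
All remaining points lie in this disk, and no smaller disk contains both endpoints, so this is the minimum enclosing circle.
The points at distance exactly r from the centre are P_1, P_3 — 2 points.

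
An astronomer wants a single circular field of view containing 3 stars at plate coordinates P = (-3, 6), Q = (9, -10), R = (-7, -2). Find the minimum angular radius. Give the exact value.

Side lengths²: PQ² = 400, PR² = 80, QR² = 320.
Since PQ² = 400 ≥ 320 + 80 = 400, the angle opposite PQ is not acute, so the smallest enclosing circle has PQ as diameter.
Centre = midpoint of PQ = (3, -2), r² = 400/4 = 100.
r = √100 = 10.

10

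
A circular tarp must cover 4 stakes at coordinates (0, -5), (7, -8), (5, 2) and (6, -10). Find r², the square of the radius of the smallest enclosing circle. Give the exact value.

36.25

The farthest pair is (5, 2)–(6, -10) with squared distance 145. The circle on this segment as diameter has centre (5.5, -4) and r² = 145/4 = 36.25.
Check (0, -5): distance² to centre = 31.25 ≤ 36.25, so it lies inside.
All remaining points lie in this disk, and no smaller disk contains both endpoints, so this is the minimum enclosing circle.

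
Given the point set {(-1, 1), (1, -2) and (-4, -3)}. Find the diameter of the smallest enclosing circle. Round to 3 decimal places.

5.407

Call the three points A, B, C in the order given.
Side lengths²: AB² = 13, AC² = 25, BC² = 26.
Since BC² = 26 < 25 + 13 = 38, the triangle is acute, so the smallest enclosing circle is the circumcircle.
Circumcentre = (-57/34, -55/34), r² = 4225/578.
Diameter = 2r = 2√(4225/578) ≈ 5.407.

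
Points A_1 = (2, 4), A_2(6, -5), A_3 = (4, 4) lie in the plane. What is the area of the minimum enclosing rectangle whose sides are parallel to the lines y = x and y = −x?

45.5

In coordinates u = x + y, v = x − y the rectangle is axis-aligned; the map (x,y)→(u,v) scales areas by 2.
u-values: 6, 1, 8; range = 8 − 1 = 7.
v-values: -2, 11, 0; range = 11 − (-2) = 13.
Area = (7 × 13) / 2 = 45.5.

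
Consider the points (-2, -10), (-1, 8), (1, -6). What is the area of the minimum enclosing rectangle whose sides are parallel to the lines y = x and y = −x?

161.5

In coordinates u = x + y, v = x − y the rectangle is axis-aligned; the map (x,y)→(u,v) scales areas by 2.
u-values: -12, 7, -5; range = 7 − (-12) = 19.
v-values: 8, -9, 7; range = 8 − (-9) = 17.
Area = (19 × 17) / 2 = 161.5.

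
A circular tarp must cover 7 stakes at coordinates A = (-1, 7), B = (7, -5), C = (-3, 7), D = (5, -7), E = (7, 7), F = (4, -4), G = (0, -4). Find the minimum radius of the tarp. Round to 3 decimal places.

By Welzl's lemma the MEC is supported by two points (diametrically opposite) or three points (on a circumcircle).
The minimum enclosing circle is determined by three boundary points: C, D, E.
Their circumcentre is (2, 4/7) with r² = 3250/49.
The farthest remaining point B is at distance² 2746/49 ≤ 3250/49.
r = √(3250/49) ≈ 8.144.

8.144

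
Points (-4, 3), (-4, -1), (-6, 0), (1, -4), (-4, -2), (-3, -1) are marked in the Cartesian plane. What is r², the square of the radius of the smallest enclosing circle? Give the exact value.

31265/1682

The minimum enclosing circle is determined by three boundary points: (-4, 3), (-6, 0), (1, -4).
Their circumcentre is (-101/58, -39/58) with r² = 31265/1682.
The farthest remaining point (-4, -2) is at distance² 11545/1682 ≤ 31265/1682.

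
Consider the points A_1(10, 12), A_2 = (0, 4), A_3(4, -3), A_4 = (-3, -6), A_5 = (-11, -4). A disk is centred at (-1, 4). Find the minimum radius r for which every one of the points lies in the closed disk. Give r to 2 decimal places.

13.60

The required radius is the distance from (-1, 4) to the farthest point.
Squared distances: 185, 1, 74, 104, 164.
Maximum is 185, attained at A_1.
r = √185 ≈ 13.60.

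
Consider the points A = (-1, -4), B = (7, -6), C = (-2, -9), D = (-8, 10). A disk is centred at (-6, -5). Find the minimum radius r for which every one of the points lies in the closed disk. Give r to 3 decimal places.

15.133

The required radius is the distance from (-6, -5) to the farthest point.
Squared distances: 26, 170, 32, 229.
Maximum is 229, attained at D.
r = √229 ≈ 15.133.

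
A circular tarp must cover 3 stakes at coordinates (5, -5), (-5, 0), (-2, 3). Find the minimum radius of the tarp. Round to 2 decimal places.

5.60

Call the three points A, B, C in the order given.
Side lengths²: AB² = 125, AC² = 113, BC² = 18.
Since AB² = 125 < 113 + 18 = 131, the triangle is acute, so the smallest enclosing circle is the circumcircle.
Circumcentre = (1/6, -13/6), r² = 565/18.
r = √(565/18) ≈ 5.60.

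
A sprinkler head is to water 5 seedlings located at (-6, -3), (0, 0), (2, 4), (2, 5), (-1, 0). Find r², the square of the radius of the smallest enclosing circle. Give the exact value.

The minimum enclosing circle of a finite set is fixed by two of the points (as a diameter) or three (as a circumcircle).
The farthest pair is (-6, -3)–(2, 5) with squared distance 128. The circle on this segment as diameter has centre (-2, 1) and r² = 128/4 = 32.
Check (0, 0): distance² to centre = 5 ≤ 32, so it lies inside.
All remaining points lie in this disk, and no smaller disk contains both endpoints, so this is the minimum enclosing circle.

32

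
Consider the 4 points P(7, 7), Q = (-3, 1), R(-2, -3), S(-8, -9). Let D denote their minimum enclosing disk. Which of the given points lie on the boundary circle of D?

By Welzl's lemma the MEC is supported by two points (diametrically opposite) or three points (on a circumcircle).
The farthest pair is P–S with squared distance 481. The circle on this segment as diameter has centre (-0.5, -1) and r² = 481/4 = 120.25.
Check Q: distance² to centre = 10.25 ≤ 120.25, so it lies inside.
All remaining points lie in this disk, and no smaller disk contains both endpoints, so this is the minimum enclosing circle.
The points at distance exactly r from the centre are P, S — 2 points.

P, S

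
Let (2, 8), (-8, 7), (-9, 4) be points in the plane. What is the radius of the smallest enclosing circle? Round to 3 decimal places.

Call the three points A, B, C in the order given.
Side lengths²: AB² = 101, AC² = 137, BC² = 10.
Since AC² = 137 ≥ 101 + 10 = 111, the angle opposite AC is not acute, so the smallest enclosing circle has AC as diameter.
Centre = midpoint of AC = (-3.5, 6), r² = 137/4 = 34.25.
r = √(34.25) ≈ 5.852.

5.852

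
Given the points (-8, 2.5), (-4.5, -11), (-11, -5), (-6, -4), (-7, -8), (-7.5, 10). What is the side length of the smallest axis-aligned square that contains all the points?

The bounding box has width 6.5 and height 21.
An axis-aligned square enclosing the set must have side ≥ max(width, height).
So the minimum side is max(6.5, 21) = 21.

21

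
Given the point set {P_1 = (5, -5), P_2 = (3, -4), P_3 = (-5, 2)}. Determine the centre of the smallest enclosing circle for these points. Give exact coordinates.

(0, -1.5)

Side lengths²: P_1P_2² = 5, P_1P_3² = 149, P_2P_3² = 100.
Since P_1P_3² = 149 ≥ 100 + 5 = 105, the angle opposite P_1P_3 is not acute, so the smallest enclosing circle has P_1P_3 as diameter.
Centre = midpoint of P_1P_3 = (0, -1.5), r² = 149/4 = 37.25.
Centre = (0, -1.5).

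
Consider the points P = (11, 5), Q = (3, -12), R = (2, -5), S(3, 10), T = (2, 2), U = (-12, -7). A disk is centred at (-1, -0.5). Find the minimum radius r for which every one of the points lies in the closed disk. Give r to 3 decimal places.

The required radius is the distance from (-1, -0.5) to the farthest point.
Squared distances: 174.25, 148.25, 29.25, 126.25, 15.25, 163.25.
Maximum is 174.25, attained at P.
r = √(174.25) ≈ 13.200.

13.200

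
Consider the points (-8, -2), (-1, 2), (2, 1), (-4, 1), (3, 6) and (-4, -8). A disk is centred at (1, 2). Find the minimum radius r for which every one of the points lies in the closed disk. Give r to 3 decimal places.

11.180

The required radius is the distance from (1, 2) to the farthest point.
Squared distances: 97, 4, 2, 26, 20, 125.
Maximum is 125, attained at (-4, -8).
r = √125 ≈ 11.180.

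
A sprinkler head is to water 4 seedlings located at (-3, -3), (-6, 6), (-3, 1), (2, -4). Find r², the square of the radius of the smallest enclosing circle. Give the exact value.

The farthest pair is (-6, 6)–(2, -4) with squared distance 164. The circle on this segment as diameter has centre (-2, 1) and r² = 164/4 = 41.
Check (-3, -3): distance² to centre = 17 ≤ 41, so it lies inside.
All remaining points lie in this disk, and no smaller disk contains both endpoints, so this is the minimum enclosing circle.

41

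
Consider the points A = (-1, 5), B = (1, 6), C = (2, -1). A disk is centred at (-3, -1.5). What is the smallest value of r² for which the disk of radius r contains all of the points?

The required radius is the distance from (-3, -1.5) to the farthest point.
Squared distances: 46.25, 72.25, 25.25.
Maximum is 72.25, attained at B.

72.25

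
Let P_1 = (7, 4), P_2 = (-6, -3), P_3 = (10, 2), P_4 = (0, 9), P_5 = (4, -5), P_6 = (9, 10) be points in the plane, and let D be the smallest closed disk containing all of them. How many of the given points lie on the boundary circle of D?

2

A smallest enclosing disk is always determined by at most three of the input points on its boundary.
The farthest pair is P_2–P_6 with squared distance 394. The circle on this segment as diameter has centre (1.5, 3.5) and r² = 394/4 = 98.5.
Check P_1: distance² to centre = 30.5 ≤ 98.5, so it lies inside.
All remaining points lie in this disk, and no smaller disk contains both endpoints, so this is the minimum enclosing circle.
The points at distance exactly r from the centre are P_2, P_6 — 2 points.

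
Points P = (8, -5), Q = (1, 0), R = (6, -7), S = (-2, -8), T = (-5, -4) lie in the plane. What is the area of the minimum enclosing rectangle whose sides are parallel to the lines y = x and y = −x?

91

In coordinates u = x + y, v = x − y the rectangle is axis-aligned; the map (x,y)→(u,v) scales areas by 2.
u-values: 3, 1, -1, -10, -9; range = 3 − (-10) = 13.
v-values: 13, 1, 13, 6, -1; range = 13 − (-1) = 14.
Area = (13 × 14) / 2 = 91.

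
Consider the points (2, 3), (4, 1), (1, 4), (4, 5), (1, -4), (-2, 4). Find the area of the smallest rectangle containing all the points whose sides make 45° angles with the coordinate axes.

66

In coordinates u = x + y, v = x − y the rectangle is axis-aligned; the map (x,y)→(u,v) scales areas by 2.
u-values: 5, 5, 5, 9, -3, 2; range = 9 − (-3) = 12.
v-values: -1, 3, -3, -1, 5, -6; range = 5 − (-6) = 11.
Area = (12 × 11) / 2 = 66.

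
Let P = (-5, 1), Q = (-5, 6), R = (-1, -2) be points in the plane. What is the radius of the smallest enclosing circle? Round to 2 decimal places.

4.47

Side lengths²: PQ² = 25, PR² = 25, QR² = 80.
Since QR² = 80 ≥ 25 + 25 = 50, the angle opposite QR is not acute, so the smallest enclosing circle has QR as diameter.
Centre = midpoint of QR = (-3, 2), r² = 80/4 = 20.
r = √20 ≈ 4.47.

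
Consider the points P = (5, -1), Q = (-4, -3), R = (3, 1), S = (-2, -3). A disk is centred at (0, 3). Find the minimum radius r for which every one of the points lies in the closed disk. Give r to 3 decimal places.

The required radius is the distance from (0, 3) to the farthest point.
Squared distances: 41, 52, 13, 40.
Maximum is 52, attained at Q.
r = √52 ≈ 7.211.

7.211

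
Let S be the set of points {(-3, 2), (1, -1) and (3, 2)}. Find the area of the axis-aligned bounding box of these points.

x ranges over [-3, 3], width 6.
y ranges over [-1, 2], height 3.
Area = 6 × 3 = 18.

18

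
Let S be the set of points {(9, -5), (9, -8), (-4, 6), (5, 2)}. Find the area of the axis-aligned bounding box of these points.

x ranges over [-4, 9], width 13.
y ranges over [-8, 6], height 14.
Area = 13 × 14 = 182.

182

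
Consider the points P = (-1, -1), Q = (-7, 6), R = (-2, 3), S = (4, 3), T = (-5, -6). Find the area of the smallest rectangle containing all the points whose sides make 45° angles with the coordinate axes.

In coordinates u = x + y, v = x − y the rectangle is axis-aligned; the map (x,y)→(u,v) scales areas by 2.
u-values: -2, -1, 1, 7, -11; range = 7 − (-11) = 18.
v-values: 0, -13, -5, 1, 1; range = 1 − (-13) = 14.
Area = (18 × 14) / 2 = 126.

126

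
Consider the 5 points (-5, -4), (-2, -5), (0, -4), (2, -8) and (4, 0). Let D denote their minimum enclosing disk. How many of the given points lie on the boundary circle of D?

3

The minimum enclosing circle is determined by three boundary points: (-5, -4), (2, -8), (4, 0).
Their circumcentre is (0.0625, -3.265625) with r² = 26.1682128906.
The farthest remaining point (-2, -5) is at distance² 7.2619628906 ≤ 26.1682128906.
The points at distance exactly r from the centre are (-5, -4), (2, -8), (4, 0) — 3 points.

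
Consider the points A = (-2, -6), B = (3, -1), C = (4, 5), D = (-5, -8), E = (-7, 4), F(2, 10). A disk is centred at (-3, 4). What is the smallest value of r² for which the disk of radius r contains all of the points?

The required radius is the distance from (-3, 4) to the farthest point.
Squared distances: 101, 61, 50, 148, 16, 61.
Maximum is 148, attained at D.

148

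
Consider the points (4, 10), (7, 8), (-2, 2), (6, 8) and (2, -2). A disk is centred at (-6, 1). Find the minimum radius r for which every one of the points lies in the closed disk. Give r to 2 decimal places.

The required radius is the distance from (-6, 1) to the farthest point.
Squared distances: 181, 218, 17, 193, 73.
Maximum is 218, attained at (7, 8).
r = √218 ≈ 14.76.

14.76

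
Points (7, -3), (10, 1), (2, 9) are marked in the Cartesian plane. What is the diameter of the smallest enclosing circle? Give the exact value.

13

Call the three points A, B, C in the order given.
Side lengths²: AB² = 25, AC² = 169, BC² = 128.
Since AC² = 169 ≥ 128 + 25 = 153, the angle opposite AC is not acute, so the smallest enclosing circle has AC as diameter.
Centre = midpoint of AC = (4.5, 3), r² = 169/4 = 42.25.
Diameter = 2r = 2√(42.25) = 13.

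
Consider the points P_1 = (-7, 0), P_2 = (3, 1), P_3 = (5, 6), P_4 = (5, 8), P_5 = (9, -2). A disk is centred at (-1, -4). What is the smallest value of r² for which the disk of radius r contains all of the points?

The required radius is the distance from (-1, -4) to the farthest point.
Squared distances: 52, 41, 136, 180, 104.
Maximum is 180, attained at P_4.

180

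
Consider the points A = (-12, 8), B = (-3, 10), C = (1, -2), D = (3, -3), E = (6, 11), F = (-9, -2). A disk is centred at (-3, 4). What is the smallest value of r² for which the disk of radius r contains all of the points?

The required radius is the distance from (-3, 4) to the farthest point.
Squared distances: 97, 36, 52, 85, 130, 72.
Maximum is 130, attained at E.

130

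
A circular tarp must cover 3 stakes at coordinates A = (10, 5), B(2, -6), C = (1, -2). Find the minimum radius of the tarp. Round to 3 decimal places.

6.801

Side lengths²: AB² = 185, AC² = 130, BC² = 17.
Since AB² = 185 ≥ 130 + 17 = 147, the angle opposite AB is not acute, so the smallest enclosing circle has AB as diameter.
Centre = midpoint of AB = (6, -0.5), r² = 185/4 = 46.25.
r = √(46.25) ≈ 6.801.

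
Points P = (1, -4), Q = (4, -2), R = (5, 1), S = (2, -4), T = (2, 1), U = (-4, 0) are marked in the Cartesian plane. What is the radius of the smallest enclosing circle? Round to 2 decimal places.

4.53

A smallest enclosing disk is always determined by at most three of the input points on its boundary.
The minimum enclosing circle is determined by three boundary points: R, S, U.
Their circumcentre is (11/21, 2/7) with r² = 9061/441.
The farthest remaining point P is at distance² 8200/441 ≤ 9061/441.
r = √(9061/441) ≈ 4.53.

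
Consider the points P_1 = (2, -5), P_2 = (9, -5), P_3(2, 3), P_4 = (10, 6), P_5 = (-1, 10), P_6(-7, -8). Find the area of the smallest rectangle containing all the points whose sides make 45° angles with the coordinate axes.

In coordinates u = x + y, v = x − y the rectangle is axis-aligned; the map (x,y)→(u,v) scales areas by 2.
u-values: -3, 4, 5, 16, 9, -15; range = 16 − (-15) = 31.
v-values: 7, 14, -1, 4, -11, 1; range = 14 − (-11) = 25.
Area = (31 × 25) / 2 = 387.5.

387.5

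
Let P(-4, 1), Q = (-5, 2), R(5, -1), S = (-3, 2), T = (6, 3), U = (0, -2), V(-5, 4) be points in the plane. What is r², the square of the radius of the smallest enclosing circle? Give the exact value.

The minimum enclosing circle is determined by three boundary points: R, T, V.
Their circumcentre is (7/18, 41/18) with r² = 5185/162.
The farthest remaining point Q is at distance² 4717/162 ≤ 5185/162.

5185/162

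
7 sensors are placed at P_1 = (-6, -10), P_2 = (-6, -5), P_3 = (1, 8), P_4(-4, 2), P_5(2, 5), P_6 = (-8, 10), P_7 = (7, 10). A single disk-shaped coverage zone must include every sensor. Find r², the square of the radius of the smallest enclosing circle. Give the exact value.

A smallest enclosing disk is always determined by at most three of the input points on its boundary.
The minimum enclosing circle is determined by three boundary points: P_1, P_6, P_7.
Their circumcentre is (-0.5, 0.65) with r² = 143.6725.
The farthest remaining point P_2 is at distance² 62.1725 ≤ 143.6725.

143.6725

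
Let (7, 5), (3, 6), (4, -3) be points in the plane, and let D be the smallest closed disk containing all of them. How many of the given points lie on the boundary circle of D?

3

Call the three points A, B, C in the order given.
Side lengths²: AB² = 17, AC² = 73, BC² = 82.
Since BC² = 82 < 73 + 17 = 90, the triangle is acute, so the smallest enclosing circle is the circumcircle.
Circumcentre = (281/70, 109/70), r² = 50881/2450.
The points at distance exactly r from the centre are (7, 5), (3, 6), (4, -3) — 3 points.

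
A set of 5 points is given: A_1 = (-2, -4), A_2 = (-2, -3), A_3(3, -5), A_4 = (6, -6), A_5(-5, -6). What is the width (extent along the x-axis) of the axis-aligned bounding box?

11

max x = 6, min x = -5, so width = 11.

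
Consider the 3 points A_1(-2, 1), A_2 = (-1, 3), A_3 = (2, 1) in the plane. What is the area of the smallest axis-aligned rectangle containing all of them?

8

x ranges over [-2, 2], width 4.
y ranges over [1, 3], height 2.
Area = 4 × 2 = 8.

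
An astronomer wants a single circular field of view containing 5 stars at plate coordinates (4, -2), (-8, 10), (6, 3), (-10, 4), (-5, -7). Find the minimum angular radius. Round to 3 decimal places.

The minimum enclosing circle is determined by three boundary points: (-8, 10), (6, 3), (-5, -7).
Their circumcentre is (-199/62, 129/62) with r² = 164645/1922.
The farthest remaining point (4, -2) is at distance² 131909/1922 ≤ 164645/1922.
r = √(164645/1922) ≈ 9.255.

9.255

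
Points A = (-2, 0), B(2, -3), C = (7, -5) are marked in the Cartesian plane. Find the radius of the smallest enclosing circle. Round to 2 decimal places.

5.15

Side lengths²: AB² = 25, AC² = 106, BC² = 29.
Since AC² = 106 ≥ 29 + 25 = 54, the angle opposite AC is not acute, so the smallest enclosing circle has AC as diameter.
Centre = midpoint of AC = (2.5, -2.5), r² = 106/4 = 26.5.
r = √(26.5) ≈ 5.15.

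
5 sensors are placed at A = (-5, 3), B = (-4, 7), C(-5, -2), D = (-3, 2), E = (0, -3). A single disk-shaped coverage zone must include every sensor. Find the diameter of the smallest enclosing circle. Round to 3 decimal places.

A smallest enclosing disk is always determined by at most three of the input points on its boundary.
The farthest pair is B–E with squared distance 116. The circle on this segment as diameter has centre (-2, 2) and r² = 116/4 = 29.
Check A: distance² to centre = 10 ≤ 29, so it lies inside.
All remaining points lie in this disk, and no smaller disk contains both endpoints, so this is the minimum enclosing circle.
Diameter = 2r = 2√29 ≈ 10.770.

10.770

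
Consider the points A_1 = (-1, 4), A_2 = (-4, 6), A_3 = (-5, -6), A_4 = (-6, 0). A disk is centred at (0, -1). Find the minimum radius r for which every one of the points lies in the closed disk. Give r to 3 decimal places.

The required radius is the distance from (0, -1) to the farthest point.
Squared distances: 26, 65, 50, 37.
Maximum is 65, attained at A_2.
r = √65 ≈ 8.062.

8.062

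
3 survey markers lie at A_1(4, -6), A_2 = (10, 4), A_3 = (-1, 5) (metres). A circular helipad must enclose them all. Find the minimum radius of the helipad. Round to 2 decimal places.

Side lengths²: A_1A_2² = 136, A_1A_3² = 146, A_2A_3² = 122.
Since A_1A_3² = 146 < 136 + 122 = 258, the triangle is acute, so the smallest enclosing circle is the circumcircle.
Circumcentre = (241/58, 41/58), r² = 75701/1682.
r = √(75701/1682) ≈ 6.71.

6.71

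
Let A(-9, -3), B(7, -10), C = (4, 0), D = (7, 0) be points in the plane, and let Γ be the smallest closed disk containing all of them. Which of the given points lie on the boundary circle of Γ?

A smallest enclosing disk is always determined by at most three of the input points on its boundary.
The minimum enclosing circle is determined by three boundary points: A, B, D.
Their circumcentre is (-0.34375, -5) with r² = 78.9306640625.
The farthest remaining point C is at distance² 43.8681640625 ≤ 78.9306640625.
The points at distance exactly r from the centre are A, B, D — 3 points.

A, B, D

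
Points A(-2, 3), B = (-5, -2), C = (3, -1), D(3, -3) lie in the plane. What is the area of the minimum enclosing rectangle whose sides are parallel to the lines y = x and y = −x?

49.5

In coordinates u = x + y, v = x − y the rectangle is axis-aligned; the map (x,y)→(u,v) scales areas by 2.
u-values: 1, -7, 2, 0; range = 2 − (-7) = 9.
v-values: -5, -3, 4, 6; range = 6 − (-5) = 11.
Area = (9 × 11) / 2 = 49.5.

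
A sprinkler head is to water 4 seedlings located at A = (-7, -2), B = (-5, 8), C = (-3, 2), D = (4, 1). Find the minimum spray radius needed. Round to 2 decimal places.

A smallest enclosing disk is always determined by at most three of the input points on its boundary.
The minimum enclosing circle is determined by three boundary points: A, B, D.
Their circumcentre is (-2.25, 2.25) with r² = 40.625.
The farthest remaining point C is at distance² 0.625 ≤ 40.625.
r = √(40.625) ≈ 6.37.

6.37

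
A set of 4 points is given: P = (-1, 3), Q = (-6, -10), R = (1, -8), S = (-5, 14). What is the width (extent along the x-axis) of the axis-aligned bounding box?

max x = 1, min x = -6, so width = 7.

7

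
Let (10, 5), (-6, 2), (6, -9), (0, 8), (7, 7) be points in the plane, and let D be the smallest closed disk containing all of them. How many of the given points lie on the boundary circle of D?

3

By Welzl's lemma the MEC is supported by two points (diametrically opposite) or three points (on a circumcircle).
The minimum enclosing circle is determined by three boundary points: (10, 5), (-6, 2), (6, -9).
Their circumcentre is (2.75, -0.5) with r² = 82.8125.
The farthest remaining point (0, 8) is at distance² 79.8125 ≤ 82.8125.
The points at distance exactly r from the centre are (10, 5), (-6, 2), (6, -9) — 3 points.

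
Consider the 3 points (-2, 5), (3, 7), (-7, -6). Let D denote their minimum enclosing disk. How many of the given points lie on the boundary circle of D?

Call the three points A, B, C in the order given.
Side lengths²: AB² = 29, AC² = 146, BC² = 269.
Since BC² = 269 ≥ 146 + 29 = 175, the angle opposite BC is not acute, so the smallest enclosing circle has BC as diameter.
Centre = midpoint of BC = (-2, 0.5), r² = 269/4 = 67.25.
The points at distance exactly r from the centre are (3, 7), (-7, -6) — 2 points.

2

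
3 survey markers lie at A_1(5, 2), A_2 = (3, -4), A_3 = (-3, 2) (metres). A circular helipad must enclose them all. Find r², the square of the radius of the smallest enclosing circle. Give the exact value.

20

Side lengths²: A_1A_2² = 40, A_1A_3² = 64, A_2A_3² = 72.
Since A_2A_3² = 72 < 64 + 40 = 104, the triangle is acute, so the smallest enclosing circle is the circumcircle.
Circumcentre = (1, 0), r² = 20.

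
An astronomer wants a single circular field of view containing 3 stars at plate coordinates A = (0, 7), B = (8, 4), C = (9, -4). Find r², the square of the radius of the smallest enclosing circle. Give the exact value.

Side lengths²: AB² = 73, AC² = 202, BC² = 65.
Since AC² = 202 ≥ 73 + 65 = 138, the angle opposite AC is not acute, so the smallest enclosing circle has AC as diameter.
Centre = midpoint of AC = (4.5, 1.5), r² = 202/4 = 50.5.

50.5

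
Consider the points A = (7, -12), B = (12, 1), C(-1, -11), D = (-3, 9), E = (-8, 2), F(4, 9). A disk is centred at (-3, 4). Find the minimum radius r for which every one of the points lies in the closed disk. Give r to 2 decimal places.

18.87

The required radius is the distance from (-3, 4) to the farthest point.
Squared distances: 356, 234, 229, 25, 29, 74.
Maximum is 356, attained at A.
r = √356 ≈ 18.87.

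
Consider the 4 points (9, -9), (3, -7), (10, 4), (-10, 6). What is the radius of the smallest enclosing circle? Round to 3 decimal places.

12.104

The minimum enclosing circle of a finite set is fixed by two of the points (as a diameter) or three (as a circumcircle).
The farthest pair is (9, -9)–(-10, 6) with squared distance 586. The circle on this segment as diameter has centre (-0.5, -1.5) and r² = 586/4 = 146.5.
Check (3, -7): distance² to centre = 42.5 ≤ 146.5, so it lies inside.
All remaining points lie in this disk, and no smaller disk contains both endpoints, so this is the minimum enclosing circle.
r = √(146.5) ≈ 12.104.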